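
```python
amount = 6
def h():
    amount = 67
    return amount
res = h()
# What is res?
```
67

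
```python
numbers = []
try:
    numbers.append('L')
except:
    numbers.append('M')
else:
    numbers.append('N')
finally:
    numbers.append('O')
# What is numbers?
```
['L', 'N', 'O']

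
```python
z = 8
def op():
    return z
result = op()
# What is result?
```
8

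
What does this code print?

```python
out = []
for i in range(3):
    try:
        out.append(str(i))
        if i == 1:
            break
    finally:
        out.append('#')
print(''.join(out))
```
0#1#

finally runs even when breaking out of loop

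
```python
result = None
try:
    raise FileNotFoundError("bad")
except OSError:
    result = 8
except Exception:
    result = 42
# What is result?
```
8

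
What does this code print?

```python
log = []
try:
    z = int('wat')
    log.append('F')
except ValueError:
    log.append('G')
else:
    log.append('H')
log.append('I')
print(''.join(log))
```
GI

else block skipped when exception is caught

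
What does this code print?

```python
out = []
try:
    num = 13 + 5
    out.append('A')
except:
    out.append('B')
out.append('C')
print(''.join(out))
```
AC

No exception, try block completes normally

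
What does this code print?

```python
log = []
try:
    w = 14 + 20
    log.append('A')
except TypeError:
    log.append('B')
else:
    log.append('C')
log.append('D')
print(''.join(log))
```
ACD

else block runs when no exception occurs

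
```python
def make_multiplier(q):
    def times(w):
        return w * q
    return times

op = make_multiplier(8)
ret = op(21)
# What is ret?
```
168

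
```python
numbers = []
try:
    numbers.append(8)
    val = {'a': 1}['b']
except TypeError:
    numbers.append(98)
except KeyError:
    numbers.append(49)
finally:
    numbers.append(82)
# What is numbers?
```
[8, 49, 82]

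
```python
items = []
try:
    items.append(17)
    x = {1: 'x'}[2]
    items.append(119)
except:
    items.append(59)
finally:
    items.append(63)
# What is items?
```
[17, 59, 63]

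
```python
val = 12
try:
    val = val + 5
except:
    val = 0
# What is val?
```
17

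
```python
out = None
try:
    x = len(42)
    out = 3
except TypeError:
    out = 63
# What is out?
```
63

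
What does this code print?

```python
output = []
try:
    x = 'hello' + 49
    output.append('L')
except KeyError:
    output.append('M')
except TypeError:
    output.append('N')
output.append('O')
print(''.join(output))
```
NO

TypeError is caught by its specific handler, not KeyError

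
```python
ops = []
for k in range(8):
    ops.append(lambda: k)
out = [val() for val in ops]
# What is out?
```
[7, 7, 7, 7, 7, 7, 7, 7]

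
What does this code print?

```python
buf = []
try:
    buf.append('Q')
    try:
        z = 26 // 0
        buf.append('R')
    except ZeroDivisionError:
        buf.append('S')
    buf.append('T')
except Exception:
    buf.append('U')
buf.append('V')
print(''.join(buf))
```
QSTV

Inner exception caught by inner handler, outer continues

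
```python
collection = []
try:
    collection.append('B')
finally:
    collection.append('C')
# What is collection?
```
['B', 'C']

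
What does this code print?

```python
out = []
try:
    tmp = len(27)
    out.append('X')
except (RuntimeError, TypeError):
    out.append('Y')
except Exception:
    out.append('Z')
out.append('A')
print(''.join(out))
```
YA

TypeError matches tuple containing it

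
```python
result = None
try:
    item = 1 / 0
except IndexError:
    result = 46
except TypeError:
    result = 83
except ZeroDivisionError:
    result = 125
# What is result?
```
125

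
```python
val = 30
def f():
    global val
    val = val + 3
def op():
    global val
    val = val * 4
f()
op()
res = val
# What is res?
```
132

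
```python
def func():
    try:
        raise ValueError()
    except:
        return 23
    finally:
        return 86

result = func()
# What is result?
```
86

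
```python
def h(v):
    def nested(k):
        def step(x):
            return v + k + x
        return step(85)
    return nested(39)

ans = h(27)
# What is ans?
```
151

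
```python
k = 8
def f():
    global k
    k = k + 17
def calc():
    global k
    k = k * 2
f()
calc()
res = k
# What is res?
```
50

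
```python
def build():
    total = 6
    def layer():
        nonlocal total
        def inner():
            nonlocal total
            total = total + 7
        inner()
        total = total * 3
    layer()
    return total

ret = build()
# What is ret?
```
39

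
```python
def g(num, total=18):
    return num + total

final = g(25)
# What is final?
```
43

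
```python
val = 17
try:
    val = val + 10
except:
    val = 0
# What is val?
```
27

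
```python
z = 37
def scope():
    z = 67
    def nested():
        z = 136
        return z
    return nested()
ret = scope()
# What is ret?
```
136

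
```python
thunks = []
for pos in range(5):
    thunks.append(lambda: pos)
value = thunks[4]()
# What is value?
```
4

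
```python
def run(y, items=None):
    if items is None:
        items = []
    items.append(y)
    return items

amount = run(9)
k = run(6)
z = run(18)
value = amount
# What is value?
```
[9]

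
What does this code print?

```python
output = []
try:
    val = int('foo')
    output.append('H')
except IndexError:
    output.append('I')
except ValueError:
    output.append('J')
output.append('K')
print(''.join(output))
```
JK

ValueError is caught by its specific handler, not IndexError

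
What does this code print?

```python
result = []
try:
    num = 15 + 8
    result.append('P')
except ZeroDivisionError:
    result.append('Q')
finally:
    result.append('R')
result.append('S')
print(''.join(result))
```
PRS

finally runs after normal execution too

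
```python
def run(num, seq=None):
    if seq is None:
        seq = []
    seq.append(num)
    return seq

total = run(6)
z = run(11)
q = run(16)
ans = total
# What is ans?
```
[6]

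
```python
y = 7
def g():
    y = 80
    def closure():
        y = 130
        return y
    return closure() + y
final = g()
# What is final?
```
210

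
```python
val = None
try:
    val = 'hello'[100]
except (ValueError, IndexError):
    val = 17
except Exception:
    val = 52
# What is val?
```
17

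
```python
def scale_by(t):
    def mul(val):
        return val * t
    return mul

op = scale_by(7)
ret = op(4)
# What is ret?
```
28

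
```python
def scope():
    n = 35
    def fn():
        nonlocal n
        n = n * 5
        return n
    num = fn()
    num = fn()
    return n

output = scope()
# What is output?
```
875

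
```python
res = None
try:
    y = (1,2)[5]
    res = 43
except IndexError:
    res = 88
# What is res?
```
88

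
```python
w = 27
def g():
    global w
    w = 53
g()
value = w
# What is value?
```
53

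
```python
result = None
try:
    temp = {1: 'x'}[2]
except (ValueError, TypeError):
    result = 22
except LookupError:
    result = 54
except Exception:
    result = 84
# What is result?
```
54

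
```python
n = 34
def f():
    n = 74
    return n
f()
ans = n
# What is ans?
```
34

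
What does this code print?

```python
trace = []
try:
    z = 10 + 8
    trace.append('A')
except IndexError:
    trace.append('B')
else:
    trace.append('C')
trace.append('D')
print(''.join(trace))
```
ACD

else block runs when no exception occurs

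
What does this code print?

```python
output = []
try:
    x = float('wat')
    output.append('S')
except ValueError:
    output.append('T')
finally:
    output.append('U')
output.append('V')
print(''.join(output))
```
TUV

finally always runs, even after exception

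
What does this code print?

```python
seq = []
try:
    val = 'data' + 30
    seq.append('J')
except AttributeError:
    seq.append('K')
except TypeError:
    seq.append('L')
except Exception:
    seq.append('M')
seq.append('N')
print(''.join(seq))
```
LN

TypeError matches before generic Exception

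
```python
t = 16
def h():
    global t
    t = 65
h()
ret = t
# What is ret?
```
65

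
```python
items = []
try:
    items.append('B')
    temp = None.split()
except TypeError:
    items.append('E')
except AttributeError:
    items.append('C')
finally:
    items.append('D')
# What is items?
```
['B', 'C', 'D']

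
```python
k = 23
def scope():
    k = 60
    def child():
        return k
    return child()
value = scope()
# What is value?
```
60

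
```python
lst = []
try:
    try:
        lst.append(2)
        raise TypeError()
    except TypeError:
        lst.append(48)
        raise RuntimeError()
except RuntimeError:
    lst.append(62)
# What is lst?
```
[2, 48, 62]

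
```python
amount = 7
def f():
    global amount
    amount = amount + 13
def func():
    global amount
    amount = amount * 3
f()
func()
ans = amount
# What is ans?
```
60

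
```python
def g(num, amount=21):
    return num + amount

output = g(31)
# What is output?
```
52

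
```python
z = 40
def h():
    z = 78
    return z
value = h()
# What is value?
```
78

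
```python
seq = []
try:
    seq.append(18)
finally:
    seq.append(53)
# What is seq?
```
[18, 53]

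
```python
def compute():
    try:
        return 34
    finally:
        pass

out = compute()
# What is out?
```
34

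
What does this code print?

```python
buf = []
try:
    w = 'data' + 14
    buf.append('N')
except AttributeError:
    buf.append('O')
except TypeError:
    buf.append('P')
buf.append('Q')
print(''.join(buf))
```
PQ

TypeError is caught by its specific handler, not AttributeError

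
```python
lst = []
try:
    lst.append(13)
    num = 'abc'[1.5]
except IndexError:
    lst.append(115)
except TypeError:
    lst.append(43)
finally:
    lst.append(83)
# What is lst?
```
[13, 43, 83]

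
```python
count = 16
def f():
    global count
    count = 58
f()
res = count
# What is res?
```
58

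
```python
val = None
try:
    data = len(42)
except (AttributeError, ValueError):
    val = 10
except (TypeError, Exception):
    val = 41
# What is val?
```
41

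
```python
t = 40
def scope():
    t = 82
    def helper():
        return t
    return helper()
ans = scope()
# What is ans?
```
82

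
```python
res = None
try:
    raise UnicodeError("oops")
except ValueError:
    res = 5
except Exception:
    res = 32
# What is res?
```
5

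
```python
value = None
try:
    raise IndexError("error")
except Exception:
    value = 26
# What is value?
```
26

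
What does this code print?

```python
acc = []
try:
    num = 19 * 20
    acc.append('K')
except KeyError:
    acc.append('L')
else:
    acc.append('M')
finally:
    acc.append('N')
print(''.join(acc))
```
KMN

else runs before finally when no exception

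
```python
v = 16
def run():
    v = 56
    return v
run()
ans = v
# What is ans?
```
16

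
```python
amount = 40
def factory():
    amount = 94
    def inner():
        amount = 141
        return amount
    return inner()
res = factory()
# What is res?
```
141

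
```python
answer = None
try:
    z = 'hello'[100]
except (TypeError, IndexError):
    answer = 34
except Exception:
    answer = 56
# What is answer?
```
34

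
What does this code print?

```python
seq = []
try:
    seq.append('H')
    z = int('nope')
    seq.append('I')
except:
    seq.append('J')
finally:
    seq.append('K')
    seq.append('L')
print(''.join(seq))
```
HJKL

Code before exception runs, then except, then all of finally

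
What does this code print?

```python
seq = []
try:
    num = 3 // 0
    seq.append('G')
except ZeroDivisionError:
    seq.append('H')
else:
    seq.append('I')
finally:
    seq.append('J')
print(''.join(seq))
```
HJ

Exception: except runs, else skipped, finally runs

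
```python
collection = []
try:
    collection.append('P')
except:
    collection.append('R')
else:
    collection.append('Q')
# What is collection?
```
['P', 'Q']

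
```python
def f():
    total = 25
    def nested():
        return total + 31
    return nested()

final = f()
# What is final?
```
56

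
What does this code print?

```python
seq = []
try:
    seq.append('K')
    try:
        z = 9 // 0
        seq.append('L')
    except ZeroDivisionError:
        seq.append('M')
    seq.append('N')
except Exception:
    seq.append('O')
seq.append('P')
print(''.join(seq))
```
KMNP

Inner exception caught by inner handler, outer continues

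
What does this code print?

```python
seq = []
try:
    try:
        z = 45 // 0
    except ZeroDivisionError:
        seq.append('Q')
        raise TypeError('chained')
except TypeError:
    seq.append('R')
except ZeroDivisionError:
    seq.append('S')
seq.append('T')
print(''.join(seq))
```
QRT

TypeError raised and caught, original ZeroDivisionError not re-raised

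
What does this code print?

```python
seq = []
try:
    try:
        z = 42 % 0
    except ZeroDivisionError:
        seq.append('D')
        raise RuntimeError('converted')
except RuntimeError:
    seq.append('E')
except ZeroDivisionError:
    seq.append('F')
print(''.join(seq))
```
DE

New RuntimeError raised, caught by outer RuntimeError handler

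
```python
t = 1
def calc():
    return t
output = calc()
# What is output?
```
1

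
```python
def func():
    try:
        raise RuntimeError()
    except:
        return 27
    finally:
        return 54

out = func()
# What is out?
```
54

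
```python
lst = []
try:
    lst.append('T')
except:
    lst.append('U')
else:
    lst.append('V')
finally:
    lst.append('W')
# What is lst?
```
['T', 'V', 'W']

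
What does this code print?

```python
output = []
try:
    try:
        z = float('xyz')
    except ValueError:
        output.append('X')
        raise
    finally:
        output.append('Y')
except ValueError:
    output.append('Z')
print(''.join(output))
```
XYZ

finally runs before re-raised exception propagates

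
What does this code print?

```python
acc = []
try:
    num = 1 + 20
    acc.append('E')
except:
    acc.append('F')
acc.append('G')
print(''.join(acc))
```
EG

No exception, try block completes normally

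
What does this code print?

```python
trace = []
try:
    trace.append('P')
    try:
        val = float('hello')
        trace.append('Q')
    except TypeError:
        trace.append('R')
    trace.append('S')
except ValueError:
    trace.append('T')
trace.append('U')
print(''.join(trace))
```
PTU

Inner handler doesn't match, propagates to outer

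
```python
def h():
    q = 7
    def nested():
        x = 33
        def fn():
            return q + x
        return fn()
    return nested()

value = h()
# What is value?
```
40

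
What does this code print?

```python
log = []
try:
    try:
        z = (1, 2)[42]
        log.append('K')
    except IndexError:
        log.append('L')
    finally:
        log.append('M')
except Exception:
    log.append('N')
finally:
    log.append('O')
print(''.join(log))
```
LMO

Both finally blocks run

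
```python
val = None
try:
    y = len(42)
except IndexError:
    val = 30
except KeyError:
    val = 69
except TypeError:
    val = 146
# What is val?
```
146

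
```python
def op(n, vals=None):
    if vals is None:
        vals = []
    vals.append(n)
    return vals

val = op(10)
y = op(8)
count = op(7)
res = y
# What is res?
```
[8]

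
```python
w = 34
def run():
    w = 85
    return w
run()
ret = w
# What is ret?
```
34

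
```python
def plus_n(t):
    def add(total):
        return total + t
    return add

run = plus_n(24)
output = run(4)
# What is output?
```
28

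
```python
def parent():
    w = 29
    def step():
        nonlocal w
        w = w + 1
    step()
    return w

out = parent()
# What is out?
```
30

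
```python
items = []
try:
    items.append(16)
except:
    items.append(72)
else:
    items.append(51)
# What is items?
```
[16, 51]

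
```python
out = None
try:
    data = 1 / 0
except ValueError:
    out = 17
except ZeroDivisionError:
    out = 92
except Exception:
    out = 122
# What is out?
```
92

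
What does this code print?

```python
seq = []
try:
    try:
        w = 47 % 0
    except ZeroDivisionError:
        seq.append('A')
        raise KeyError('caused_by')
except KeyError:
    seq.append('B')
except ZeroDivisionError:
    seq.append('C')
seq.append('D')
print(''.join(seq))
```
ABD

KeyError raised and caught, original ZeroDivisionError not re-raised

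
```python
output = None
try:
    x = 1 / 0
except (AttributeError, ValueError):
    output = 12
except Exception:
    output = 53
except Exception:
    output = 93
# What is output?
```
53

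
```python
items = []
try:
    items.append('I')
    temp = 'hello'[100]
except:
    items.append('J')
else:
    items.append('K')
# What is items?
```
['I', 'J']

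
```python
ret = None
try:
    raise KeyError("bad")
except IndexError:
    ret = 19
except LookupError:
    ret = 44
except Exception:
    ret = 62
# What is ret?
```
44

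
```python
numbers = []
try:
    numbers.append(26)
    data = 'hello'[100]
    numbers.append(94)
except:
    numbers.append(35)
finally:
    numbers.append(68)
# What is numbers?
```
[26, 35, 68]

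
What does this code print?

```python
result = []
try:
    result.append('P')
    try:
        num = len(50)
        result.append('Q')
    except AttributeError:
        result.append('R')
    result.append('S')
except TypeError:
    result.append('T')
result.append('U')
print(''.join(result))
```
PTU

Inner handler doesn't match, propagates to outer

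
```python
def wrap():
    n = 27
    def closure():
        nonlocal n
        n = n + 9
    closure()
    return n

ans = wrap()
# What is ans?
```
36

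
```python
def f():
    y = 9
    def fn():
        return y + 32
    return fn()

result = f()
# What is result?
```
41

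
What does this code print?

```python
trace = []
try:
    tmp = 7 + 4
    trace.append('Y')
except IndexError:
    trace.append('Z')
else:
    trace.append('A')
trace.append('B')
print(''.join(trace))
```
YAB

else block runs when no exception occurs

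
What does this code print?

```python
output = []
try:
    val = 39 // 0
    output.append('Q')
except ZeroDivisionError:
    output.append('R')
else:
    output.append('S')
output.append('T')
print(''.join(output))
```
RT

else block skipped when exception is caught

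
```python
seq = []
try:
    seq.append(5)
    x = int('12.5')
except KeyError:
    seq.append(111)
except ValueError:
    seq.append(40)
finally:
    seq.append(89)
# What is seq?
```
[5, 40, 89]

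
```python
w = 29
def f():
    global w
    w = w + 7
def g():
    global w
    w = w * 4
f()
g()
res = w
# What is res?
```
144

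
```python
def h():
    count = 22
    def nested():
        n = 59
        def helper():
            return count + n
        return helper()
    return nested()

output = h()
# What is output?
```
81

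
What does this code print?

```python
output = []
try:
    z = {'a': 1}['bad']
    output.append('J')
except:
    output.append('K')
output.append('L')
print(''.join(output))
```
KL

Exception raised in try, caught by bare except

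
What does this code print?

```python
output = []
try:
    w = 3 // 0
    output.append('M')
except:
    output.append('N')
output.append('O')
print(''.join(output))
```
NO

Exception raised in try, caught by bare except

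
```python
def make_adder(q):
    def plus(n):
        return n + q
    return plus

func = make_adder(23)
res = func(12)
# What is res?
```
35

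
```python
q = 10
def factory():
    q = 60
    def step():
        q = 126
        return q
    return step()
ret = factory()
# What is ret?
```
126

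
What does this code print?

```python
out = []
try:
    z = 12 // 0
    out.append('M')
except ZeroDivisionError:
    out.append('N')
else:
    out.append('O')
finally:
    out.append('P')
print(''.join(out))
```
NP

Exception: except runs, else skipped, finally runs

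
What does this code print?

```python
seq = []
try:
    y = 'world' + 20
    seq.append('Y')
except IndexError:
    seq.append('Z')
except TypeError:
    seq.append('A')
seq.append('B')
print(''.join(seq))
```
AB

TypeError is caught by its specific handler, not IndexError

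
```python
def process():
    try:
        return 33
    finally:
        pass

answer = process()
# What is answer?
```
33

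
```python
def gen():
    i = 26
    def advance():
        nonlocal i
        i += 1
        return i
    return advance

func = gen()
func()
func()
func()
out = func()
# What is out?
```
30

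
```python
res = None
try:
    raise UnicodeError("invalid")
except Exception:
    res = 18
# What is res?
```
18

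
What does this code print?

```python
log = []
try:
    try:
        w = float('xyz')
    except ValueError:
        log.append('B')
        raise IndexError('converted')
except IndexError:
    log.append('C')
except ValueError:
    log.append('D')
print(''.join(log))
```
BC

New IndexError raised, caught by outer IndexError handler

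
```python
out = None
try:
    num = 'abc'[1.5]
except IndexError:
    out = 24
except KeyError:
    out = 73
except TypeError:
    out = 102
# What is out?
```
102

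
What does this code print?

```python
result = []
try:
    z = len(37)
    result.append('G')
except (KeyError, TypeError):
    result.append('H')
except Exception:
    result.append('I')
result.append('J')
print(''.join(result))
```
HJ

TypeError matches tuple containing it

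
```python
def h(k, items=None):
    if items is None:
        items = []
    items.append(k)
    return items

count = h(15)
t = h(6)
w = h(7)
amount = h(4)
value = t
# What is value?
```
[6]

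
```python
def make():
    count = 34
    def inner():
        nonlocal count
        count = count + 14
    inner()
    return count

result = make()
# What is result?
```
48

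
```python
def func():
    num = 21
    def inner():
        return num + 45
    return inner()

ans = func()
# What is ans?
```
66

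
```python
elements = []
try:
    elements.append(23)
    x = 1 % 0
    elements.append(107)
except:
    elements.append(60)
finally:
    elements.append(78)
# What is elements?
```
[23, 60, 78]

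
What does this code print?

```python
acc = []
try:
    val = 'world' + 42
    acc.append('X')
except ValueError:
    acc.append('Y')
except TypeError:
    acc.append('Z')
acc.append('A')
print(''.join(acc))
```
ZA

TypeError is caught by its specific handler, not ValueError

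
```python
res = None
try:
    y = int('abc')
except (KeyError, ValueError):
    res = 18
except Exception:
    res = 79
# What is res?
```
18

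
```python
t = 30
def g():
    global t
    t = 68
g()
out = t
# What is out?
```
68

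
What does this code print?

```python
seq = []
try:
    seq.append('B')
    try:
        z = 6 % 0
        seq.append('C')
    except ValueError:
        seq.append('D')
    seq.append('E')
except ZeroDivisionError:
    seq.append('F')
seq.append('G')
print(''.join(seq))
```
BFG

Inner handler doesn't match, propagates to outer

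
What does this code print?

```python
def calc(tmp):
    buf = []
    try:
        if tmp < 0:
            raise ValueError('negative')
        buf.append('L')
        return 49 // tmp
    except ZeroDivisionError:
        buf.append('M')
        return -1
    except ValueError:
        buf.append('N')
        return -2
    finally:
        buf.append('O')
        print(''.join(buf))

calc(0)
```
LMO

tmp=0 causes ZeroDivisionError, caught, finally prints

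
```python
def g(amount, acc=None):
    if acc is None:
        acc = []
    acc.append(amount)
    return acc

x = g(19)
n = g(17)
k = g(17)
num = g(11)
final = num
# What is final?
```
[11]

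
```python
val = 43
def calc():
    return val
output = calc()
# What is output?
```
43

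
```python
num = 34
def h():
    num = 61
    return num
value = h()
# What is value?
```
61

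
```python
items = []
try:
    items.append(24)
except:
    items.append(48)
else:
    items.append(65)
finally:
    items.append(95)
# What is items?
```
[24, 65, 95]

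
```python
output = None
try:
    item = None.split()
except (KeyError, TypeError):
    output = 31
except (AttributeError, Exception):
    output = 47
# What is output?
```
47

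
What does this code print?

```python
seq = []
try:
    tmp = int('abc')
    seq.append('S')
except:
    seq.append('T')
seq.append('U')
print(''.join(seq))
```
TU

Exception raised in try, caught by bare except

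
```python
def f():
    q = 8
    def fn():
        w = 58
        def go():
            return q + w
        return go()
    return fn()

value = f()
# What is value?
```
66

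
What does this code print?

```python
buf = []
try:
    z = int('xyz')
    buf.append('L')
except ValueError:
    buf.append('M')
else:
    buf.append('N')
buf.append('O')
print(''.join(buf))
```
MO

else block skipped when exception is caught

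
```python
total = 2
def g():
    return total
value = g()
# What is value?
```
2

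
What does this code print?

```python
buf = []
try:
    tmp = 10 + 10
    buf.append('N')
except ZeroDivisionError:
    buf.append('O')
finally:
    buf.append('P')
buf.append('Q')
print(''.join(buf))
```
NPQ

finally runs after normal execution too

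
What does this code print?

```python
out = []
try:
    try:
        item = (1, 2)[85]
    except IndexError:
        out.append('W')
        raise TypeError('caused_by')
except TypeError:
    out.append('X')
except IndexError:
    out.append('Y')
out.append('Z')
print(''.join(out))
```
WXZ

TypeError raised and caught, original IndexError not re-raised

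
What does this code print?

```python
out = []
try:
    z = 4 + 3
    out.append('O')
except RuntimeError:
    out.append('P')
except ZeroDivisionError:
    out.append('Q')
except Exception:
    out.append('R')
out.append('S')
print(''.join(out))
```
OS

No exception, try block completes normally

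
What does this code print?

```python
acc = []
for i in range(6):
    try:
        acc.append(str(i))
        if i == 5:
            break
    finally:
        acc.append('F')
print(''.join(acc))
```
0F1F2F3F4F5F

finally runs even when breaking out of loop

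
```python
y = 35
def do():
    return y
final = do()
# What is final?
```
35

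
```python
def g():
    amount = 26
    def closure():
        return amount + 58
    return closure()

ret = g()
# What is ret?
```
84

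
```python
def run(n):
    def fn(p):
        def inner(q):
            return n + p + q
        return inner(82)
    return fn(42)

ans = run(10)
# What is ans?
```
134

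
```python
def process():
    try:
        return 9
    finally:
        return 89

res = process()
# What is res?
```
89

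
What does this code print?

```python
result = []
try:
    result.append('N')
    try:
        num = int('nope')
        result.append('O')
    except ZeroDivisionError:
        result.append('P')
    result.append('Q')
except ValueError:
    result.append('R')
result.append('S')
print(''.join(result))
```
NRS

Inner handler doesn't match, propagates to outer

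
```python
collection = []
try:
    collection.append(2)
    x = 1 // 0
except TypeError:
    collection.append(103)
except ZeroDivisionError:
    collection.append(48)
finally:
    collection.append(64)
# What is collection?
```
[2, 48, 64]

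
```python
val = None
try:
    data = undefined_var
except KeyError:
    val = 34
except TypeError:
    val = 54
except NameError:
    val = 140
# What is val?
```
140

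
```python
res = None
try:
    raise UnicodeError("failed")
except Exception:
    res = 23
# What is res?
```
23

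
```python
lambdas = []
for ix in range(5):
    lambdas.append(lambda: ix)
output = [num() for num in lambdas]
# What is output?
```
[4, 4, 4, 4, 4]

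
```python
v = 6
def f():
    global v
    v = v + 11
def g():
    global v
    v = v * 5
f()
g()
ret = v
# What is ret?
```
85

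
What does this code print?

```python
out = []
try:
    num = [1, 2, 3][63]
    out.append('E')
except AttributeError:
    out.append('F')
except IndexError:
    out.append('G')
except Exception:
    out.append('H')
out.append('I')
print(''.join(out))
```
GI

IndexError matches before generic Exception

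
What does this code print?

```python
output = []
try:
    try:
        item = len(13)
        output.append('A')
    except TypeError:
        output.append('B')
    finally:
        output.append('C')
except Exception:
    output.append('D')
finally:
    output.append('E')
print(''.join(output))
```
BCE

Both finally blocks run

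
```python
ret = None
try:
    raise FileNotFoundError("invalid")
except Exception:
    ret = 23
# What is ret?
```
23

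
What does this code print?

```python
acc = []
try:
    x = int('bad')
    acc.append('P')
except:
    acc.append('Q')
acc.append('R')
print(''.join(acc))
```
QR

Exception raised in try, caught by bare except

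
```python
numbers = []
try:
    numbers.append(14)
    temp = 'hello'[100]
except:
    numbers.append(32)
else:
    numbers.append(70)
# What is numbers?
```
[14, 32]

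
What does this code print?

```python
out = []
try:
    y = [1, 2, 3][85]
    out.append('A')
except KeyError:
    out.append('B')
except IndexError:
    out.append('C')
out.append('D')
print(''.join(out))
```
CD

IndexError is caught by its specific handler, not KeyError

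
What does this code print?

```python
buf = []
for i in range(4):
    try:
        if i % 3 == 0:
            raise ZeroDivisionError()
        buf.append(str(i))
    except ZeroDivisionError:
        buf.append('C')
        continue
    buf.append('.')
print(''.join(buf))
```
C1.2.C

continue in except skips rest of loop body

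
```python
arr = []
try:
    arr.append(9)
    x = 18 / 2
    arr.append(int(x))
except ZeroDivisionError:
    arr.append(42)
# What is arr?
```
[9, 9]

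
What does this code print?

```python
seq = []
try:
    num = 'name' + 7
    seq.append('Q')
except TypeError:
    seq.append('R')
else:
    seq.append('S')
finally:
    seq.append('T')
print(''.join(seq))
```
RT

Exception: except runs, else skipped, finally runs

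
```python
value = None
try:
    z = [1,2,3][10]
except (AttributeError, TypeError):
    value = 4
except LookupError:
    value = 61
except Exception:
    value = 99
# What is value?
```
61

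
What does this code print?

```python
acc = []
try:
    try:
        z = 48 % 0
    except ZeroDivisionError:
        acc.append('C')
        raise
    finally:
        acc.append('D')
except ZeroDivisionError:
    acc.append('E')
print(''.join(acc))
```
CDE

finally runs before re-raised exception propagates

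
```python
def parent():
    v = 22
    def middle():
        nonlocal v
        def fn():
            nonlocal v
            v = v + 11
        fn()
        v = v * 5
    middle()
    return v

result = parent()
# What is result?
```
165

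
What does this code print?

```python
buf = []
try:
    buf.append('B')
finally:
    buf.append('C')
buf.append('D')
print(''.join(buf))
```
BCD

try/finally without except, no exception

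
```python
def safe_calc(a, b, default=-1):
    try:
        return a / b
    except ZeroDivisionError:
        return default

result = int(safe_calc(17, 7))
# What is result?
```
2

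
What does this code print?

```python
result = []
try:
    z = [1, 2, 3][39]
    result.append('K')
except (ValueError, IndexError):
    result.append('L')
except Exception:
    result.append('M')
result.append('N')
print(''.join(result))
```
LN

IndexError matches tuple containing it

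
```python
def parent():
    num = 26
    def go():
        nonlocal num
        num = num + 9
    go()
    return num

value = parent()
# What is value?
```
35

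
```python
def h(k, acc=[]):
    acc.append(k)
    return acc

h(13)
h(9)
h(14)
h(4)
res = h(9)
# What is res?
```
[13, 9, 14, 4, 9]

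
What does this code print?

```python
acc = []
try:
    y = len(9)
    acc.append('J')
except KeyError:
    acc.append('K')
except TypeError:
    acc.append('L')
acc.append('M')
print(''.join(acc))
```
LM

TypeError is caught by its specific handler, not KeyError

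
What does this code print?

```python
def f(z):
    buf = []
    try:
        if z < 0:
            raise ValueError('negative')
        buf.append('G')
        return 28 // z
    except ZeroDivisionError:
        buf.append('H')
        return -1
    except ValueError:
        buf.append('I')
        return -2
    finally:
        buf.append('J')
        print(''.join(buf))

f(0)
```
GHJ

z=0 causes ZeroDivisionError, caught, finally prints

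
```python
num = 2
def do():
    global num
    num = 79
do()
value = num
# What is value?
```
79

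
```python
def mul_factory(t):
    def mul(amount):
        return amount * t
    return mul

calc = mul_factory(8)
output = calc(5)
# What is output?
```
40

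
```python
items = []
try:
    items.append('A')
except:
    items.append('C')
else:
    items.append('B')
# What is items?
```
['A', 'B']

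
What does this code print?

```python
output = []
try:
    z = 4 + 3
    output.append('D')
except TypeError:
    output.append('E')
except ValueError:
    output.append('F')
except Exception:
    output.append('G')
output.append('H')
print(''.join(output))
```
DH

No exception, try block completes normally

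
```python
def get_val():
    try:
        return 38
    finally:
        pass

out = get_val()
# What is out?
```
38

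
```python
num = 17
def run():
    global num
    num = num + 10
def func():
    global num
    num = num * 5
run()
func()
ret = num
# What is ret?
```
135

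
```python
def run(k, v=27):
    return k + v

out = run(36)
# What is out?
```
63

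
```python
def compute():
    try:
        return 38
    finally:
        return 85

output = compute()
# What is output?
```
85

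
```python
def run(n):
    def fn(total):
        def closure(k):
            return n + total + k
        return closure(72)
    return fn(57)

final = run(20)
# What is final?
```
149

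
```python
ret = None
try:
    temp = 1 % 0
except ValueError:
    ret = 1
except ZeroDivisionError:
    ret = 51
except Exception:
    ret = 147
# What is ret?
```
51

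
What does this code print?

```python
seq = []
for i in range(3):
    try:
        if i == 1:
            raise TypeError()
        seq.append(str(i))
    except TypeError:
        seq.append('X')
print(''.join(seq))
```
0X2

Exception on i=1 caught, loop continues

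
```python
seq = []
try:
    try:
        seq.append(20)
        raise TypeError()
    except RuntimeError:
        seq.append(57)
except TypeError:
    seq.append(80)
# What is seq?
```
[20, 80]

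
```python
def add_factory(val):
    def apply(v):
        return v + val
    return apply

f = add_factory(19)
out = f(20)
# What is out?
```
39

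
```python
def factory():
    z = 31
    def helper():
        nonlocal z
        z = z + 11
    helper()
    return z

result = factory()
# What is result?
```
42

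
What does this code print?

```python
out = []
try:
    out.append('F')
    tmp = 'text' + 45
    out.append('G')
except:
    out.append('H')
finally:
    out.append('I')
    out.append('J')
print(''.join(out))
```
FHIJ

Code before exception runs, then except, then all of finally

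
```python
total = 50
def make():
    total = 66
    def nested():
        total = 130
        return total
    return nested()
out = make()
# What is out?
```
130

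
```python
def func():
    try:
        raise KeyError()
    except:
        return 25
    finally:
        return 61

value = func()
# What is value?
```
61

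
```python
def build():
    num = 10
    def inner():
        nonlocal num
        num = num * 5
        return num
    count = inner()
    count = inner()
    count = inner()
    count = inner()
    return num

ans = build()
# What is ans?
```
6250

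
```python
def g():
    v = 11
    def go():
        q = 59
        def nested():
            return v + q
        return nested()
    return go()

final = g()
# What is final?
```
70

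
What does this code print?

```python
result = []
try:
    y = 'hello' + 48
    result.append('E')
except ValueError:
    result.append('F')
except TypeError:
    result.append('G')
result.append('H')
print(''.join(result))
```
GH

TypeError is caught by its specific handler, not ValueError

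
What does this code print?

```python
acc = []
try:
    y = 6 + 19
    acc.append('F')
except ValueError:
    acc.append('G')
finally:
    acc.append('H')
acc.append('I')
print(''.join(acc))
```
FHI

finally runs after normal execution too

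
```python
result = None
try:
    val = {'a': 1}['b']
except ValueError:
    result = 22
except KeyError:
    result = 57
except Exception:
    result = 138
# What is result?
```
57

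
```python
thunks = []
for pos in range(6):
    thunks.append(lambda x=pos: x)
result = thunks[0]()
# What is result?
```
0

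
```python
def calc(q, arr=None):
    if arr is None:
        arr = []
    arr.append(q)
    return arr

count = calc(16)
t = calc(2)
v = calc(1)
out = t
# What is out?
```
[2]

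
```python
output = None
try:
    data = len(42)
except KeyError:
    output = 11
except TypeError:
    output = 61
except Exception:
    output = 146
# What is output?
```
61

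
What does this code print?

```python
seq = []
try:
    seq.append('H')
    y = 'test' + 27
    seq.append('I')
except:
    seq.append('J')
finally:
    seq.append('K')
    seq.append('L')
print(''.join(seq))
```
HJKL

Code before exception runs, then except, then all of finally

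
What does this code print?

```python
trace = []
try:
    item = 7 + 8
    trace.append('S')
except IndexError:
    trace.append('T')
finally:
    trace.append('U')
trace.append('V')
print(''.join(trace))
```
SUV

finally runs after normal execution too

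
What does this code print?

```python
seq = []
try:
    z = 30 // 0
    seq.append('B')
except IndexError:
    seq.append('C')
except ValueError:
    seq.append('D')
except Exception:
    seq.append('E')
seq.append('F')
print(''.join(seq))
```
EF

ZeroDivisionError not specifically caught, falls to Exception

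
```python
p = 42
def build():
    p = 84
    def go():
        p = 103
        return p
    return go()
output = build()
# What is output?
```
103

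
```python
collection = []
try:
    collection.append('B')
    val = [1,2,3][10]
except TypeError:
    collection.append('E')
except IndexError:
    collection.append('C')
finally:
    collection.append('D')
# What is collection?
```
['B', 'C', 'D']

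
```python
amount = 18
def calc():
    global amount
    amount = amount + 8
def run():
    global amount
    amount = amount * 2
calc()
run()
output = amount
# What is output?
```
52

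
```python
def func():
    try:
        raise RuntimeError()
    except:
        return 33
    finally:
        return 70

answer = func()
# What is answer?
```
70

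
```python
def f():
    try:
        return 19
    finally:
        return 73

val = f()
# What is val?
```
73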